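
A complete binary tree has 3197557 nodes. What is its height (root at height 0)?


In a complete binary tree, level k holds nodes 2^k .. 2^(k+1)-1 (1-indexed).
Height = floor(log2(n)) = floor(log2(3197557)) = 21
Check: 2^21 = 2097152 <= 3197557 < 4194304 = 2^22


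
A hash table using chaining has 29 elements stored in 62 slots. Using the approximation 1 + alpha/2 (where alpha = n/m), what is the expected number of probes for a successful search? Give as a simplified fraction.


Load factor alpha = n/m = 29/62
Expected probes = 1 + alpha/2 = 1 + 29/(2*62)
= 1 + 29/124
= 124/124 + 29/124
= 153/124


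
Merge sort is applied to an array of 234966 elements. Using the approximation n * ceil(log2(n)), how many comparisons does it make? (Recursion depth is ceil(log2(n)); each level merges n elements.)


Merge sort divides the array into halves recursively.
Number of levels = ceil(log2(234966)) = 18
At each level, approximately n = 234966 comparisons are needed for merging.
Total comparisons ~ n * ceil(log2(n)) = 234966 * 18 = 4229388


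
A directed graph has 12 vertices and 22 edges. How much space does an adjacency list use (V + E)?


Adjacency list: one list head per vertex + one entry per edge
Vertex heads: 12
Edge entries: 22
Total = 12 + 22 = 34


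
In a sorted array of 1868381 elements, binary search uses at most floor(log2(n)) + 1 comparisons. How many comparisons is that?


Halving sequence: 1868381 -> 934190 -> 467095 -> 233547 -> 116773 -> 58386 -> 29193 -> 14596 -> 7298 -> 3649 -> 1824 -> 912 -> 456 -> 228 -> 114 -> 57 -> 28 -> 14 -> 7 -> 3 -> 1
Number of halvings = 20
Max comparisons = 20 + 1 = 21


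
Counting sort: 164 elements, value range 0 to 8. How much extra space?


n = 164 (output array)
k = 9 (count array for 9 distinct values)
Extra space = 164 + 9 = 173


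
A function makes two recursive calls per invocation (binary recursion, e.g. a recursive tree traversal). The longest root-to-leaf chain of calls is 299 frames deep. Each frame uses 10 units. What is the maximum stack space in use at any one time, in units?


Binary recursion: the two calls run one after the other, so only one root-to-leaf chain of frames is on the stack at a time.
Maximum depth (longest chain) = 299 frames
Each frame = 10 units
Max stack space = 299 * 10 = 2990


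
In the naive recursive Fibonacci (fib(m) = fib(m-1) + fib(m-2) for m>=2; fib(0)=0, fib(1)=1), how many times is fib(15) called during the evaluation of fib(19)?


Let N(m) = number of times fib(m) is called while evaluating fib(19).
N(19) = 1 (the initial call).
N(18) = 1 (only fib(19) calls it).
For 1 <= m <= 17: fib(m) is called by fib(m+1) and fib(m+2), so
  N(m) = N(m+1) + N(m+2).
fib(0) is called only by fib(2), so N(0) = N(2).
Walk down from m=19:
  N(19)=1, N(18)=1, N(17)=2, N(16)=3, N(15)=5
N(15) = 5


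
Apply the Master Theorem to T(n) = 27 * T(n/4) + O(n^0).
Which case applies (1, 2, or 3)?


The Master Theorem: T(n) = a*T(n/b) + O(n^c)
  a = 27, b = 4, c = 0
log_b(a) = log_4(27) ~ 2.377
Compare b^c with a: 4^0 = 1 < 27, so c < log_b(a).
Since c < log_b(a), Case 1 applies.
T(n) = O(n^(log_4 27)) ~ O(n^2.377)
Master Theorem case = 1


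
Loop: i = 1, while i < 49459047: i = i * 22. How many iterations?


i multiplies by 22 each step:
i = 1 -> 22 -> 484 -> 10648 -> 234256 -> 5153632 -> 113379904 (stop)
Iterations = ceil(log_22(49459047)) = 6


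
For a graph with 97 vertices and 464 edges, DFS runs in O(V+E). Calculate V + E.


A full DFS traversal visits each vertex once and examines each edge once.
V = 97
E = 464
Sum = 97 + 464 = 561


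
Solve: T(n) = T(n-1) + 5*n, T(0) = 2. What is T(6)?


Expanding the recurrence:
T(6) = T(5) + 5*6
       = T(4) + 5*5 + 5*6
       ...
       = T(0) + 5*(1 + 2 + ... + 6)
       = 2 + 5 * 6*7/2
       = 2 + 5 * 21
       = 2 + 105 = 107


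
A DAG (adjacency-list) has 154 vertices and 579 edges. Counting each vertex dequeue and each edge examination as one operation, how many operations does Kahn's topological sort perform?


V = 154 (vertex processing)
E = 579 (edge processing)
V + E = 154 + 579 = 733


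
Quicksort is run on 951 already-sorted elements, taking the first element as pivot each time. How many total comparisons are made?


Sum of comparisons per partition:
950 + 949 + ... + 1 + 0
= 951 * (951 - 1) / 2
= 951 * 950 / 2
= 451725


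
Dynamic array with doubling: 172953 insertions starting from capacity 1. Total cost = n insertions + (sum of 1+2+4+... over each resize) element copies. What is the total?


n = 172953
Insertion costs: 172953
Resizes copy 1, 2, 4, ... up to the largest power of 2 that is <= n-1 = 172952, i.e. 131072.
Copy costs = 1 + 2 + 4 + 8 + 16 + 32 + 64 + 128 + 256 + 512 + 1024 + 2048 + 4096 + 8192 + 16384 + 32768 + 65536 + 131072 = 262143
Total = 172953 + 262143 = 435096


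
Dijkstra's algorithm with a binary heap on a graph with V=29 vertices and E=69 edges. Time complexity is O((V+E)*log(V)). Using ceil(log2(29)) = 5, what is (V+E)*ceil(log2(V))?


Dijkstra with a binary heap: each vertex is extracted once, each edge may relax once.
Each heap operation costs O(log V).
V + E = 29 + 69 = 98
ceil(log2(29)) = 5 (since 2^4 = 16 < 29 <= 32 = 2^5)
Total heap work = (V+E) * ceil(log2(V)) = 98 * 5 = 490


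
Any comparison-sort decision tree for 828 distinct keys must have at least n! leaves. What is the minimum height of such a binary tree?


A binary decision tree of height h has at most 2^h leaves and needs at least n! of them, so h >= ceil(log2(n!)).
828! is far too large to multiply out, so use Stirling's series:
  ln(n!) ~ n ln n - n + (1/2) ln(2 pi n) + 1/(12n)  (error below 1/(360 n^3), negligible here)
  ln(828) = 6.7190132
  n ln n = 828 * 6.7190132 = 5563.3429
  (1/2) ln(2 pi * 828) = (1/2) ln(5202.4774) = 4.2784
  1/(12*828) = 0.0001
  ln(828!) ~ 5563.3429 - 828 + 4.2784 + 0.0001 = 4739.6214
Convert to base 2: log2(828!) = 4739.6214 / ln 2 = 4739.6214 / 0.69314718 = 6837.8283
ceil(6837.8283) = 6838


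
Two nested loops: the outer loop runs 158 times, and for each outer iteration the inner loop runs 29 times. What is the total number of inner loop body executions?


Outer loop: 158 iterations
Inner loop: 29 iterations per outer iteration
Total = 158 * 29 = 4582


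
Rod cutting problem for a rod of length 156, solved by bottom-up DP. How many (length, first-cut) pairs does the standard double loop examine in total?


For each subproblem length i = 1..156, the inner loop considers i possible first cuts.
Total = 1 + 2 + ... + 156
= 156*(156+1)/2
= 156*157/2 = 12246


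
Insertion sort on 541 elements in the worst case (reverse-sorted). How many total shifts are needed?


In the worst case (reverse-sorted), each element shifts past all previous:
  Element 1: 1 shifts
  Element 2: 2 shifts
  Element 3: 3 shifts
  Element 4: 4 shifts
  Element 5: 5 shifts
  ...
  Element 540: 540 shifts
Total = 1 + 2 + ... + 540
= 541*(541-1)/2 = 146070


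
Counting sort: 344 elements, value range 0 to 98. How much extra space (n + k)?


n = 344 (output array)
k = 99 (count array for 99 distinct values)
Extra space = 344 + 99 = 443


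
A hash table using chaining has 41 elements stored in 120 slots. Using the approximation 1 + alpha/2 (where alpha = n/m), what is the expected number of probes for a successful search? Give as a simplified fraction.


Load factor alpha = n/m = 41/120
Expected probes = 1 + alpha/2 = 1 + 41/(2*120)
= 1 + 41/240
= 240/240 + 41/240
= 281/240


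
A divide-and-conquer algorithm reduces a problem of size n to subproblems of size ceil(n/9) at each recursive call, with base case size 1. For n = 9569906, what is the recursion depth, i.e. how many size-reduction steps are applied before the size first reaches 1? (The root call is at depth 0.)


Each step divides the size by 9 (rounding up); after k steps the size is ceil(n/9^k), which equals 1 exactly when 9^k >= n.
So the depth is the smallest k with 9^k >= 9569906, i.e. ceil(log_9(9569906)).
9^7 = 4782969 < 9569906 <= 43046721 = 9^8
Recursion depth = 8


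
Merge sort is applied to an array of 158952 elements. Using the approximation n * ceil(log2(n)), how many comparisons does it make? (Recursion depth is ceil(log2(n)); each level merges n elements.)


Merge sort divides the array into halves recursively.
Number of levels = ceil(log2(158952)) = 18
At each level, approximately n = 158952 comparisons are needed for merging.
Total comparisons ~ n * ceil(log2(n)) = 158952 * 18 = 2861136


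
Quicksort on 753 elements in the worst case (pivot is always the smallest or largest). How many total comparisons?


In the worst case, each partition step picks the worst pivot:
  Partition 1: 752 comparisons (n-1 elements to compare)
  Partition 2: 751 comparisons
  Partition 3: 750 comparisons
  Partition 4: 749 comparisons
  Partition 5: 748 comparisons
  ...
  Last partition: 0 comparisons
Total = (n-1) + (n-2) + ... + 1 + 0 = n*(n-1)/2
= 753*752/2 = 283128


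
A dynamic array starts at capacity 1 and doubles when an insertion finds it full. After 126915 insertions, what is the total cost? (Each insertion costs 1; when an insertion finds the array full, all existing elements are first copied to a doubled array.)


Insertion cost: 126915 (one per element)
Resizes occur just before inserting elements 2, 3, 5, 9, ...
Elements copied at each resize: 1 + 2 + 4 + 8 + 16 + 32 + 64 + 128 + 256 + 512 + 1024 + 2048 + 4096 + 8192 + 16384 + 32768 + 65536
Sum of copies = 131071 (geometric series: 2^k - 1)
Total = 126915 + 131071 = 257986


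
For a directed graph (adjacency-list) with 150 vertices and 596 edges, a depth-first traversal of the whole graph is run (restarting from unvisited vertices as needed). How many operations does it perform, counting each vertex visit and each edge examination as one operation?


A full DFS traversal visits each vertex once and examines each edge once.
V = 150
E = 596
Sum = 150 + 596 = 746


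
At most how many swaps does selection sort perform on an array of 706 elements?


Each of the 705 passes places one element in its final position.
Pass 1: swap minimum into position 0
Pass 2: swap minimum of remaining into position 1
...
Pass 705: last two elements, one swap
Maximum swaps = 706 - 1 = 705


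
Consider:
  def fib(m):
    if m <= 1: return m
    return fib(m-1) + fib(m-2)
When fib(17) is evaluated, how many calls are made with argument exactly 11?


Let N(m) = number of times fib(m) is called while evaluating fib(17).
N(17) = 1 (the initial call).
N(16) = 1 (only fib(17) calls it).
For 1 <= m <= 15: fib(m) is called by fib(m+1) and fib(m+2), so
  N(m) = N(m+1) + N(m+2).
fib(0) is called only by fib(2), so N(0) = N(2).
Walk down from m=17:
  N(17)=1, N(16)=1, N(15)=2, N(14)=3, N(13)=5, N(12)=8, N(11)=13
N(11) = 13


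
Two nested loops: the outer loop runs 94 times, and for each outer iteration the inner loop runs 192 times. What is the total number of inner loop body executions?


Outer loop: 94 iterations
Inner loop: 192 iterations per outer iteration
Total = 94 * 192 = 18048


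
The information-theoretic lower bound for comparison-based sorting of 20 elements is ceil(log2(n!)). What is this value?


A binary decision tree of height h has at most 2^h leaves and needs at least n! of them, so h >= ceil(log2(n!)).
Compute 20! as a running product:
  x2 = 2, x3 = 6, x4 = 24, x5 = 120
  x6 = 720, x7 = 5040, x8 = 40320, x9 = 362880
  x10 = 3628800, x11 = 39916800, x12 = 479001600, x13 = 6227020800
  x14 = 87178291200, x15 = 1307674368000, x16 = 20922789888000, x17 = 355687428096000
  x18 = 6402373705728000, x19 = 121645100408832000, x20 = 2432902008176640000
20! = 2432902008176640000
Bracket between powers of 2:
  2^61 = 2305843009213693952 < 2432902008176640000 <= 4611686018427387904 = 2^62
So ceil(log2(20!)) = 62


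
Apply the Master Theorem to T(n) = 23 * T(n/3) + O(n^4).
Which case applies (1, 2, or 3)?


The Master Theorem: T(n) = a*T(n/b) + O(n^c)
  a = 23, b = 3, c = 4
log_b(a) = log_3(23) ~ 2.854
Compare b^c with a: 3^4 = 81 > 23, so c > log_b(a).
Since c > log_b(a), Case 3 applies.
T(n) = O(n^4)
Master Theorem case = 3


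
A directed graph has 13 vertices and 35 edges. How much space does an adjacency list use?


Adjacency list: one list head per vertex + one entry per edge
Vertex heads: 13
Edge entries: 35
Total = 13 + 35 = 48


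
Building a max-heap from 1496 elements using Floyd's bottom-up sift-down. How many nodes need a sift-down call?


In a heap of 1496 elements (0-indexed array):
  Last element index: 1495
  Parent of last element: floor((1495 - 1) / 2) = 747
  Internal nodes: indices 0 to 747
  Count = floor(1496/2) = 748


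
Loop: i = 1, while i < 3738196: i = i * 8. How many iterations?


i multiplies by 8 each step:
i = 1 -> 8 -> 64 -> 512 -> 4096 -> 32768 -> 262144 -> 2097152 -> 16777216 (stop)
Iterations = ceil(log_8(3738196)) = 8


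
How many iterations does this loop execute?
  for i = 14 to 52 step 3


The loop variable i takes values starting at 14 and increments by 3 each iteration.
Sequence: i = 14, 17, 20, 23, 26, 29, 32, 35, 38, ...
The upper bound 52 is inclusive, so the count is floor((last - first) / step) + 1:
floor((52 - 14) / 3) + 1 = floor(38/3) + 1 = 12 + 1 = 13


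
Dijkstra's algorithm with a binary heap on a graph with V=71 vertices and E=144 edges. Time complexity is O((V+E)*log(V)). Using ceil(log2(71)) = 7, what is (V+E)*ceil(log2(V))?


Dijkstra with a binary heap: each vertex is extracted once, each edge may relax once.
Each heap operation costs O(log V).
V + E = 71 + 144 = 215
ceil(log2(71)) = 7 (since 2^6 = 64 < 71 <= 128 = 2^7)
Total heap work = (V+E) * ceil(log2(V)) = 215 * 7 = 1505


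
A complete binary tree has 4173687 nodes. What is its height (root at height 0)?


In a complete binary tree, level k holds nodes 2^k .. 2^(k+1)-1 (1-indexed).
Height = floor(log2(n)) = floor(log2(4173687)) = 21
Check: 2^21 = 2097152 <= 4173687 < 4194304 = 2^22


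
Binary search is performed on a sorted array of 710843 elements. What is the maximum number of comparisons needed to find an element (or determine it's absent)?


Binary search halves the search space each comparison:
  Step 1: search space = 710843 -> 355421
  Step 2: search space = 355421 -> 177710
  Step 3: search space = 177710 -> 88855
  Step 4: search space = 88855 -> 44427
  Step 5: search space = 44427 -> 22213
  Step 6: search space = 22213 -> 11106
  Step 7: search space = 11106 -> 5553
  Step 8: search space = 5553 -> 2776
  Step 9: search space = 2776 -> 1388
  Step 10: search space = 1388 -> 694
  Step 11: search space = 694 -> 347
  Step 12: search space = 347 -> 173
  Step 13: search space = 173 -> 86
  Step 14: search space = 86 -> 43
  Step 15: search space = 43 -> 21
  Step 16: search space = 21 -> 10
  Step 17: search space = 10 -> 5
  Step 18: search space = 5 -> 2
  Step 19: search space = 2 -> 1
  Step 20: search space = 1 (final check)
Maximum comparisons = floor(log2(710843)) + 1 = 19 + 1 = 20


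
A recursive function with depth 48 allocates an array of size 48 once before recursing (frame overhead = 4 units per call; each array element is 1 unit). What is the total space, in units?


Array allocation: 48 units (allocated once)
Stack frames: 48 deep * 4 per frame = 192 units
Total = 48 + 192 = 240


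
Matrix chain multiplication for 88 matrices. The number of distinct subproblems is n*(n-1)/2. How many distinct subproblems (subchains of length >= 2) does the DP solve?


Subproblems are indexed by (i, j) where i < j.
Number of such pairs = n*(n-1)/2
= 88 * 87 / 2
= 3828


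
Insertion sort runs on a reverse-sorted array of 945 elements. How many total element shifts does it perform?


Sum of shifts = 1 + 2 + 3 + ... + 944
= 945 * 944 / 2
= 892080 / 2
= 446040


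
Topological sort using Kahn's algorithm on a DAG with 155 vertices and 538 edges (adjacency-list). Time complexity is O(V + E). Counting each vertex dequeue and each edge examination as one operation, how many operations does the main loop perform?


Kahn's algorithm:
  1. Compute in-degrees: O(V + E)
  2. Process queue: each vertex dequeued once (O(V))
     each edge examined once (O(E))
Total = V + E = 155 + 538 = 693


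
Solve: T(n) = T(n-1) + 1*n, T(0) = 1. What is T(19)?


Expanding the recurrence:
T(19) = T(18) + 1*19
       = T(17) + 1*18 + 1*19
       ...
       = T(0) + 1*(1 + 2 + ... + 19)
       = 1 + 1 * 19*20/2
       = 1 + 1 * 190
       = 1 + 190 = 191


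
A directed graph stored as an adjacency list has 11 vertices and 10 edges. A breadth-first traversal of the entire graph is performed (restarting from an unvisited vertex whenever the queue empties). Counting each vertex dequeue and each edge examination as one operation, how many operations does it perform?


A full BFS traversal dequeues each vertex once and examines each edge once.
Vertex visits: 11
Edge visits: 10
V + E = 11 + 10 = 21


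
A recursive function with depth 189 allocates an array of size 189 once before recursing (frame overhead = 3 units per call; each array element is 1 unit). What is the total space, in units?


Array allocation: 189 units (allocated once)
Stack frames: 189 deep * 3 per frame = 567 units
Total = 189 + 567 = 756


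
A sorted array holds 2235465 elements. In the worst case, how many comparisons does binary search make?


Halving sequence: 2235465 -> 1117732 -> 558866 -> 279433 -> 139716 -> 69858 -> 34929 -> 17464 -> 8732 -> 4366 -> 2183 -> 1091 -> 545 -> 272 -> 136 -> 68 -> 34 -> 17 -> 8 -> 4 -> 2 -> 1
Number of halvings = 21
Max comparisons = 21 + 1 = 22


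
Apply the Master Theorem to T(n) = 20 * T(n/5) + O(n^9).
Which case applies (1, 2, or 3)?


The Master Theorem: T(n) = a*T(n/b) + O(n^c)
  a = 20, b = 5, c = 9
log_b(a) = log_5(20) ~ 1.861
Compare b^c with a: 5^9 = 1953125 > 20, so c > log_b(a).
Since c > log_b(a), Case 3 applies.
T(n) = O(n^9)
Master Theorem case = 3


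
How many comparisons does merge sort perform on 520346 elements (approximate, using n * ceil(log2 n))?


Recursion depth: ceil(log2(520346)) = 19
Each recursion level merges n = 520346 elements
Total = 520346 * 19 = 9886574


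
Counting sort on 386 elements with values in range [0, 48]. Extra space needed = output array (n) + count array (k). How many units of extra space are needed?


Output array size: 386 (to store sorted result)
Count array size: 49 (one slot per possible value, range 0 to 48)
Total extra space = 386 + 49 = 435


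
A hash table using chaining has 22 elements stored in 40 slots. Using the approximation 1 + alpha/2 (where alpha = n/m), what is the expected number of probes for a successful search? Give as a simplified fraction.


Load factor alpha = n/m = 22/40
Expected probes = 1 + alpha/2 = 1 + 22/(2*40)
= 1 + 22/80
= 80/80 + 22/80
= 102/80
Simplify: 51/40


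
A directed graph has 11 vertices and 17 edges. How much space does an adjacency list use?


Adjacency list: one list head per vertex + one entry per edge
Vertex heads: 11
Edge entries: 17
Total = 11 + 17 = 28


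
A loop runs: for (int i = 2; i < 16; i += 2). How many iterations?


Loop starts at i = 2, increments by 2, stops when i >= 16.
Number of iterations = ceil((16 - 2) / 2)
= ceil(14 / 2)
= 7


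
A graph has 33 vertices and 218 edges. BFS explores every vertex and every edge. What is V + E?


A full BFS traversal dequeues each vertex once and examines each edge once.
Vertex visits: 33
Edge visits: 218
V + E = 33 + 218 = 251


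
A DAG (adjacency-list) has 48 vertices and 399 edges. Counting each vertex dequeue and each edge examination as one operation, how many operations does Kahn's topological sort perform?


V = 48 (vertex processing)
E = 399 (edge processing)
V + E = 48 + 399 = 447


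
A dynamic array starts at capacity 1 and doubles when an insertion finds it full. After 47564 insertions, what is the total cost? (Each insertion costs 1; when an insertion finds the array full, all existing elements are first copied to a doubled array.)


Insertion cost: 47564 (one per element)
Resizes occur just before inserting elements 2, 3, 5, 9, ...
Elements copied at each resize: 1 + 2 + 4 + 8 + 16 + 32 + 64 + 128 + 256 + 512 + 1024 + 2048 + 4096 + 8192 + 16384 + 32768
Sum of copies = 65535 (geometric series: 2^k - 1)
Total = 47564 + 65535 = 113099


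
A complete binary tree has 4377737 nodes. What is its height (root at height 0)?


In a complete binary tree, level k holds nodes 2^k .. 2^(k+1)-1 (1-indexed).
Height = floor(log2(n)) = floor(log2(4377737)) = 22
Check: 2^22 = 4194304 <= 4377737 < 8388608 = 2^23


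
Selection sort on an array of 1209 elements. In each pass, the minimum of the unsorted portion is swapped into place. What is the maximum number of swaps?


Selection sort performs one swap per pass:
  Pass 1: find min in positions 0 to 1208, swap with position 0
  Pass 2: find min in positions 1 to 1208, swap with position 1
  Pass 3: find min in positions 2 to 1208, swap with position 2
  Pass 4: find min in positions 3 to 1208, swap with position 3
  Pass 5: find min in positions 4 to 1208, swap with position 4
  ... (1203 more passes)
Total passes (and swaps) = n - 1 = 1209 - 1 = 1208


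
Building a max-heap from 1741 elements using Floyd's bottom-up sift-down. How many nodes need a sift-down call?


In a heap of 1741 elements (0-indexed array):
  Last element index: 1740
  Parent of last element: floor((1740 - 1) / 2) = 869
  Internal nodes: indices 0 to 869
  Count = floor(1741/2) = 870


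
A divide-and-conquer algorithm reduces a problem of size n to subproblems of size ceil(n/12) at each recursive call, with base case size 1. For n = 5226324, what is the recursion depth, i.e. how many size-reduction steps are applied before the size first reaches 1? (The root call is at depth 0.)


Each step divides the size by 12 (rounding up); after k steps the size is ceil(n/12^k), which equals 1 exactly when 12^k >= n.
So the depth is the smallest k with 12^k >= 5226324, i.e. ceil(log_12(5226324)).
12^6 = 2985984 < 5226324 <= 35831808 = 12^7
Recursion depth = 7


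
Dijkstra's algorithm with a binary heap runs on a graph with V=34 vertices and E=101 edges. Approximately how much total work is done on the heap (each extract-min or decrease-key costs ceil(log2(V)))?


Dijkstra with a binary heap: each vertex is extracted once, each edge may relax once.
Each heap operation costs O(log V).
V + E = 34 + 101 = 135
ceil(log2(34)) = 6 (since 2^5 = 32 < 34 <= 64 = 2^6)
Total heap work = (V+E) * ceil(log2(V)) = 135 * 6 = 810


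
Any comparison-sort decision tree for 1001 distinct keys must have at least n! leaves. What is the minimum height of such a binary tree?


A binary decision tree of height h has at most 2^h leaves and needs at least n! of them, so h >= ceil(log2(n!)).
1001! is far too large to multiply out, so use Stirling's series:
  ln(n!) ~ n ln n - n + (1/2) ln(2 pi n) + 1/(12n)  (error below 1/(360 n^3), negligible here)
  ln(1001) = 6.9087548
  n ln n = 1001 * 6.9087548 = 6915.6636
  (1/2) ln(2 pi * 1001) = (1/2) ln(6289.4685) = 4.3733
  1/(12*1001) = 0.0001
  ln(1001!) ~ 6915.6636 - 1001 + 4.3733 + 0.0001 = 5919.0370
Convert to base 2: log2(1001!) = 5919.0370 / ln 2 = 5919.0370 / 0.69314718 = 8539.3653
ceil(8539.3653) = 8540


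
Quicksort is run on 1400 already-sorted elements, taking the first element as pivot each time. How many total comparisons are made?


Sum of comparisons per partition:
1399 + 1398 + ... + 1 + 0
= 1400 * (1400 - 1) / 2
= 1400 * 1399 / 2
= 979300


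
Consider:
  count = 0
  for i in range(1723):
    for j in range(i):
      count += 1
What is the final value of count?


For each i, the inner loop runs i times:
  i=0: inner runs 0 times
  i=1: inner runs 1 time
  i=2: inner runs 2 times
  i=3: inner runs 3 times
  i=4: inner runs 4 times
  i=5: inner runs 5 times
  i=6: inner runs 6 times
  i=7: inner runs 7 times
  ...
Total = 0 + 1 + 2 + ... + 1722 = 1723*(1723-1)/2 = 1483503


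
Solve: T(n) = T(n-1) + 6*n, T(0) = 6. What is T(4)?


Expanding the recurrence:
T(4) = T(3) + 6*4
       = T(2) + 6*3 + 6*4
       ...
       = T(0) + 6*(1 + 2 + ... + 4)
       = 6 + 6 * 4*5/2
       = 6 + 6 * 10
       = 6 + 60 = 66


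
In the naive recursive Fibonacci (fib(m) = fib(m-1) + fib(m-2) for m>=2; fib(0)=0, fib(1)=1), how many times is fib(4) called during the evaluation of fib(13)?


Let N(m) = number of times fib(m) is called while evaluating fib(13).
N(13) = 1 (the initial call).
N(12) = 1 (only fib(13) calls it).
For 1 <= m <= 11: fib(m) is called by fib(m+1) and fib(m+2), so
  N(m) = N(m+1) + N(m+2).
fib(0) is called only by fib(2), so N(0) = N(2).
Walk down from m=13:
  N(13)=1, N(12)=1, N(11)=2, N(10)=3, N(9)=5, N(8)=8, N(7)=13, N(6)=21, N(5)=34, N(4)=55
N(4) = 55


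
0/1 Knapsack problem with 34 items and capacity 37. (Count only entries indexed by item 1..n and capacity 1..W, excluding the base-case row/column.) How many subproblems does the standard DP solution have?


The DP table is indexed by (item, capacity).
Rows: 34 items
Columns: 37 capacity values (1 to W)
Total subproblems = 34 * 37 = 1258


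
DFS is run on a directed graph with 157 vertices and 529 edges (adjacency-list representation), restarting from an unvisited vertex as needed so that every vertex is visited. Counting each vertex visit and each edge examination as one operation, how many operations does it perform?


A full DFS traversal processes each vertex exactly once (push/pop on stack).
Each directed edge is examined once.
V = 157, E = 529
V + E = 686


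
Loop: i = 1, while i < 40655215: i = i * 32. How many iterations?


i multiplies by 32 each step:
i = 1 -> 32 -> 1024 -> 32768 -> 1048576 -> 33554432 -> 1073741824 (stop)
Iterations = ceil(log_32(40655215)) = 6


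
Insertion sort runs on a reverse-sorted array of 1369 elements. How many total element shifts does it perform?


Sum of shifts = 1 + 2 + 3 + ... + 1368
= 1369 * 1368 / 2
= 1872792 / 2
= 936396


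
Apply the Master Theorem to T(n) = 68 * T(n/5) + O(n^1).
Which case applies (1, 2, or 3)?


The Master Theorem: T(n) = a*T(n/b) + O(n^c)
  a = 68, b = 5, c = 1
log_b(a) = log_5(68) ~ 2.622
Compare b^c with a: 5^1 = 5 < 68, so c < log_b(a).
Since c < log_b(a), Case 1 applies.
T(n) = O(n^(log_5 68)) ~ O(n^2.622)
Master Theorem case = 1


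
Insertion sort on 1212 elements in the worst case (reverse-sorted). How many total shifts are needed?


In the worst case (reverse-sorted), each element shifts past all previous:
  Element 1: 1 shifts
  Element 2: 2 shifts
  Element 3: 3 shifts
  Element 4: 4 shifts
  Element 5: 5 shifts
  ...
  Element 1211: 1211 shifts
Total = 1 + 2 + ... + 1211
= 1212*(1212-1)/2 = 733866


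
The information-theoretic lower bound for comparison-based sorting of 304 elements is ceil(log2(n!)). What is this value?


A binary decision tree of height h has at most 2^h leaves and needs at least n! of them, so h >= ceil(log2(n!)).
304! is far too large to multiply out, so use Stirling's series:
  ln(n!) ~ n ln n - n + (1/2) ln(2 pi n) + 1/(12n)  (error below 1/(360 n^3), negligible here)
  ln(304) = 5.7170277
  n ln n = 304 * 5.7170277 = 1737.9764
  (1/2) ln(2 pi * 304) = (1/2) ln(1910.0883) = 3.7775
  1/(12*304) = 0.0003
  ln(304!) ~ 1737.9764 - 304 + 3.7775 + 0.0003 = 1437.7542
Convert to base 2: log2(304!) = 1437.7542 / ln 2 = 1437.7542 / 0.69314718 = 2074.2409
ceil(2074.2409) = 2075


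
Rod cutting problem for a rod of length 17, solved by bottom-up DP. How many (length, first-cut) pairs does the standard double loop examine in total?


For each subproblem length i = 1..17, the inner loop considers i possible first cuts.
Total = 1 + 2 + ... + 17
= 17*(17+1)/2
= 17*18/2 = 153


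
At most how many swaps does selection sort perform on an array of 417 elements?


Each of the 416 passes places one element in its final position.
Pass 1: swap minimum into position 0
Pass 2: swap minimum of remaining into position 1
...
Pass 416: last two elements, one swap
Maximum swaps = 417 - 1 = 416


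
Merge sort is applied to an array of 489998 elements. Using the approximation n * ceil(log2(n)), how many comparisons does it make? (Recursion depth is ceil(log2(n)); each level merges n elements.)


Merge sort divides the array into halves recursively.
Number of levels = ceil(log2(489998)) = 19
At each level, approximately n = 489998 comparisons are needed for merging.
Total comparisons ~ n * ceil(log2(n)) = 489998 * 19 = 9309962


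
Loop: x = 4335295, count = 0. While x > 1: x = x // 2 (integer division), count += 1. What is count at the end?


The variable x halves each step:
x = 4335295 -> 2167647 -> 1083823 -> 541911 -> 270955 -> 135477 -> 67738 -> 33869 -> 16934 -> 8467 -> 4233 -> 2116 -> 1058 -> 529 -> 264 -> 132 -> 66 -> 33 -> 16 -> 8 -> 4 -> 2 -> 1
Number of halvings = floor(log2(4335295)) = 22


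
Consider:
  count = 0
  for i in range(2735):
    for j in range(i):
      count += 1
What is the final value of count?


For each i, the inner loop runs i times:
  i=0: inner runs 0 times
  i=1: inner runs 1 time
  i=2: inner runs 2 times
  i=3: inner runs 3 times
  i=4: inner runs 4 times
  i=5: inner runs 5 times
  i=6: inner runs 6 times
  i=7: inner runs 7 times
  ...
Total = 0 + 1 + 2 + ... + 2734 = 2735*(2735-1)/2 = 3738745


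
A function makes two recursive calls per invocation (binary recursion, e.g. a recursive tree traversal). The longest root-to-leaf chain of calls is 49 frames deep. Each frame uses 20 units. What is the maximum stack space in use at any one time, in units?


Binary recursion: the two calls run one after the other, so only one root-to-leaf chain of frames is on the stack at a time.
Maximum depth (longest chain) = 49 frames
Each frame = 20 units
Max stack space = 49 * 20 = 980


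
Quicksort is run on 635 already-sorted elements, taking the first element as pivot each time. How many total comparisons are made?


Sum of comparisons per partition:
634 + 633 + ... + 1 + 0
= 635 * (635 - 1) / 2
= 635 * 634 / 2
= 201295


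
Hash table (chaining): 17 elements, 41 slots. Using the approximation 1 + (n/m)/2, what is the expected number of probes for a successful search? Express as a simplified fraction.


Computing expected probes:
alpha = 17/41
= 1 + alpha/2
= 1 + 17/(2*41)
= (2*41 + 17) / (2*41)
= 99/82


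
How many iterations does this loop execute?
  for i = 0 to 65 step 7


The loop variable i takes values starting at 0 and increments by 7 each iteration.
Sequence: i = 0, 7, 14, 21, 28, 35, 42, 49, 56, ...
The upper bound 65 is inclusive, so the count is floor((last - first) / step) + 1:
floor((65 - 0) / 7) + 1 = floor(65/7) + 1 = 9 + 1 = 10


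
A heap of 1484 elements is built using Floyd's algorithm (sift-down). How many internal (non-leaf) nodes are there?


Leaf nodes occupy roughly half the array.
Sift-down is called for each internal node, starting from the last one.
Internal nodes = floor(n/2) = floor(1484/2) = 742


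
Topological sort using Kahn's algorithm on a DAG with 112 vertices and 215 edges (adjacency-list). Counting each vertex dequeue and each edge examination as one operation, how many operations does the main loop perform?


Kahn's algorithm:
  1. Compute in-degrees: O(V + E)
  2. Process queue: each vertex dequeued once (O(V))
     each edge examined once (O(E))
Total = V + E = 112 + 215 = 327


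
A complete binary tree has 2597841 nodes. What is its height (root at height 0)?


In a complete binary tree, level k holds nodes 2^k .. 2^(k+1)-1 (1-indexed).
Height = floor(log2(n)) = floor(log2(2597841)) = 21
Check: 2^21 = 2097152 <= 2597841 < 4194304 = 2^22


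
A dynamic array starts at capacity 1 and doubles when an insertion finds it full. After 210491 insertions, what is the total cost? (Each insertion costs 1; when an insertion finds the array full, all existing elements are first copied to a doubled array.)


Insertion cost: 210491 (one per element)
Resizes occur just before inserting elements 2, 3, 5, 9, ...
Elements copied at each resize: 1 + 2 + 4 + 8 + 16 + 32 + 64 + 128 + 256 + 512 + 1024 + 2048 + 4096 + 8192 + 16384 + 32768 + 65536 + 131072
Sum of copies = 262143 (geometric series: 2^k - 1)
Total = 210491 + 262143 = 472634


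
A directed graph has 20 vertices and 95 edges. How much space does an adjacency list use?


Adjacency list: one list head per vertex + one entry per edge
Vertex heads: 20
Edge entries: 95
Total = 20 + 95 = 115


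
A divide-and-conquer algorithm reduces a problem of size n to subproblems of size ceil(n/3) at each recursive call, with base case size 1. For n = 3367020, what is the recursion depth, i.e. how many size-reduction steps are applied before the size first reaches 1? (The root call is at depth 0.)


Each step divides the size by 3 (rounding up); after k steps the size is ceil(n/3^k), which equals 1 exactly when 3^k >= n.
So the depth is the smallest k with 3^k >= 3367020, i.e. ceil(log_3(3367020)).
3^13 = 1594323 < 3367020 <= 4782969 = 3^14
Recursion depth = 14


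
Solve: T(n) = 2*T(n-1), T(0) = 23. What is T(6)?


Unrolling:
T(6) = 2*T(5) = 2^2*T(4) = ... = 2^6*T(0)
= 2^6 * 23
= 64 * 23 = 1472


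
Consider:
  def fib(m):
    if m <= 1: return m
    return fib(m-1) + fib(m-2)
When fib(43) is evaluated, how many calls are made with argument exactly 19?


Let N(m) = number of times fib(m) is called while evaluating fib(43).
N(43) = 1 (the initial call).
N(42) = 1 (only fib(43) calls it).
For 1 <= m <= 41: fib(m) is called by fib(m+1) and fib(m+2), so
  N(m) = N(m+1) + N(m+2).
fib(0) is called only by fib(2), so N(0) = N(2).
Walk down from m=43:
  N(43)=1, N(42)=1, N(41)=2, N(40)=3, N(39)=5, N(38)=8, N(37)=13, N(36)=21, N(35)=34, N(34)=55, N(33)=89, N(32)=144, N(31)=233, N(30)=377, N(29)=610, N(28)=987, N(27)=1597, N(26)=2584, N(25)=4181, N(24)=6765, N(23)=10946, N(22)=17711, N(21)=28657, N(20)=46368, N(19)=75025
N(19) = 75025


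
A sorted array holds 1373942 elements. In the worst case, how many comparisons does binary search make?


Halving sequence: 1373942 -> 686971 -> 343485 -> 171742 -> 85871 -> 42935 -> 21467 -> 10733 -> 5366 -> 2683 -> 1341 -> 670 -> 335 -> 167 -> 83 -> 41 -> 20 -> 10 -> 5 -> 2 -> 1
Number of halvings = 20
Max comparisons = 20 + 1 = 21


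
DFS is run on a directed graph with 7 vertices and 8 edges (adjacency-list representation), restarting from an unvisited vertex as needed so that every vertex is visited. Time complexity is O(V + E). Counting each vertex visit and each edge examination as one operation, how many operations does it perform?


A full DFS traversal processes each vertex exactly once (push/pop on stack).
Each directed edge is examined once.
V = 7, E = 8
V + E = 15


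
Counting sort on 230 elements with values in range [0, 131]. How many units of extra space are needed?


Output array size: 230 (to store sorted result)
Count array size: 132 (one slot per possible value, range 0 to 131)
Total extra space = 230 + 132 = 362


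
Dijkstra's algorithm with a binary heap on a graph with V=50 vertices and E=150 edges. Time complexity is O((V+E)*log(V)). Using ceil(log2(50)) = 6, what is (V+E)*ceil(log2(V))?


Dijkstra with a binary heap: each vertex is extracted once, each edge may relax once.
Each heap operation costs O(log V).
V + E = 50 + 150 = 200
ceil(log2(50)) = 6 (since 2^5 = 32 < 50 <= 64 = 2^6)
Total heap work = (V+E) * ceil(log2(V)) = 200 * 6 = 1200


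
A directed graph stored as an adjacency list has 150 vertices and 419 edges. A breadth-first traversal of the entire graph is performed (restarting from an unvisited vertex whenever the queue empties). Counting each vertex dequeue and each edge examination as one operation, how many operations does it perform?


A full BFS traversal dequeues each vertex once and examines each edge once.
Vertex visits: 150
Edge visits: 419
V + E = 150 + 419 = 569


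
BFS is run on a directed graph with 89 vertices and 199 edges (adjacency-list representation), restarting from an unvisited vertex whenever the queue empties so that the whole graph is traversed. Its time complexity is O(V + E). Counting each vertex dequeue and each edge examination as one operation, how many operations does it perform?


A full BFS traversal dequeues each vertex exactly once and examines each directed edge exactly once.
V = 89 (vertex processing cost)
E = 199 (edge examination cost)
Total operations proportional to V + E = 89 + 199 = 288


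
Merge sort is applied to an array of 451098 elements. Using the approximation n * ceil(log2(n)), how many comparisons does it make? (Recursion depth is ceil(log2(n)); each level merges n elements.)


Merge sort divides the array into halves recursively.
Number of levels = ceil(log2(451098)) = 19
At each level, approximately n = 451098 comparisons are needed for merging.
Total comparisons ~ n * ceil(log2(n)) = 451098 * 19 = 8570862


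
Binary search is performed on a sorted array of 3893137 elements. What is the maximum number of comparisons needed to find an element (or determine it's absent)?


Binary search halves the search space each comparison:
  Step 1: search space = 3893137 -> 1946568
  Step 2: search space = 1946568 -> 973284
  Step 3: search space = 973284 -> 486642
  Step 4: search space = 486642 -> 243321
  Step 5: search space = 243321 -> 121660
  Step 6: search space = 121660 -> 60830
  Step 7: search space = 60830 -> 30415
  Step 8: search space = 30415 -> 15207
  Step 9: search space = 15207 -> 7603
  Step 10: search space = 7603 -> 3801
  Step 11: search space = 3801 -> 1900
  Step 12: search space = 1900 -> 950
  Step 13: search space = 950 -> 475
  Step 14: search space = 475 -> 237
  Step 15: search space = 237 -> 118
  Step 16: search space = 118 -> 59
  Step 17: search space = 59 -> 29
  Step 18: search space = 29 -> 14
  Step 19: search space = 14 -> 7
  Step 20: search space = 7 -> 3
  Step 21: search space = 3 -> 1
  Step 22: search space = 1 (final check)
Maximum comparisons = floor(log2(3893137)) + 1 = 21 + 1 = 22


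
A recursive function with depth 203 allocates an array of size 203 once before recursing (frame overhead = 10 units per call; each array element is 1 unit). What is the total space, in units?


Array allocation: 203 units (allocated once)
Stack frames: 203 deep * 10 per frame = 2030 units
Total = 203 + 2030 = 2233


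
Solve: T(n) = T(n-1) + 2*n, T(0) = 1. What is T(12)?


Expanding the recurrence:
T(12) = T(11) + 2*12
       = T(10) + 2*11 + 2*12
       ...
       = T(0) + 2*(1 + 2 + ... + 12)
       = 1 + 2 * 12*13/2
       = 1 + 2 * 78
       = 1 + 156 = 157


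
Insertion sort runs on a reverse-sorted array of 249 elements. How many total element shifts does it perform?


Sum of shifts = 1 + 2 + 3 + ... + 248
= 249 * 248 / 2
= 61752 / 2
= 30876


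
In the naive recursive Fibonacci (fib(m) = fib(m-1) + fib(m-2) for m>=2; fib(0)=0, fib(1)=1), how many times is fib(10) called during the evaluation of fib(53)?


Let N(m) = number of times fib(m) is called while evaluating fib(53).
N(53) = 1 (the initial call).
N(52) = 1 (only fib(53) calls it).
For 1 <= m <= 51: fib(m) is called by fib(m+1) and fib(m+2), so
  N(m) = N(m+1) + N(m+2).
fib(0) is called only by fib(2), so N(0) = N(2).
Walk down from m=53:
  N(53)=1, N(52)=1, N(51)=2, N(50)=3, N(49)=5, N(48)=8, N(47)=13, N(46)=21, N(45)=34, N(44)=55, N(43)=89, N(42)=144, N(41)=233, N(40)=377, N(39)=610, N(38)=987, N(37)=1597, N(36)=2584, N(35)=4181, N(34)=6765, N(33)=10946, N(32)=17711, N(31)=28657, N(30)=46368, N(29)=75025, N(28)=121393, N(27)=196418, N(26)=317811, N(25)=514229, N(24)=832040, N(23)=1346269, N(22)=2178309, N(21)=3524578, N(20)=5702887, N(19)=9227465, N(18)=14930352, N(17)=24157817, N(16)=39088169, N(15)=63245986, N(14)=102334155, N(13)=165580141, N(12)=267914296, N(11)=433494437, N(10)=701408733
N(10) = 701408733


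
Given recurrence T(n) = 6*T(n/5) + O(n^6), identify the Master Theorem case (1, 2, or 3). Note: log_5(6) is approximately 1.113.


Master Theorem parameters: a=6, b=5, c=6
log_b(a) = 1.113
Compare b^c with a: 5^6 = 15625 > 6, so c > log_b(a).
Comparing c=6 vs log_b(a)=1.113:
6 > 1.113 => Case 3
Result: T(n) = O(n^6)
Master Theorem case = 3
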